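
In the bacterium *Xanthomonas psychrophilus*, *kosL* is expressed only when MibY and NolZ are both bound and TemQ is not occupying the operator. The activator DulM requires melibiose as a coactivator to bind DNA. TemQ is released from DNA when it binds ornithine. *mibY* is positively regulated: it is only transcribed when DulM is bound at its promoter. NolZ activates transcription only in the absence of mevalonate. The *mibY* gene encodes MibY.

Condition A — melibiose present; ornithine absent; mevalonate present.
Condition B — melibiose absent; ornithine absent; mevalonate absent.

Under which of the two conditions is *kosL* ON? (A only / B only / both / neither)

neither

Condition A:
Melibiose is present, so DulM is active.
No repressor is bound and DulM is active, so *mibY* is transcribed.
So MibY is produced and active.
Ornithine is absent, so TemQ is active.
Mevalonate is present, so NolZ is inactive.
With repressor TemQ bound, *kosL* is not transcribed.
→ *kosL* is OFF in A.
Condition B:
Melibiose is absent, so DulM is inactive.
Required activator DulM is absent, so *mibY* is not transcribed.
So MibY is not produced.
Ornithine is absent, so TemQ is active.
Mevalonate is absent, so NolZ is active.
With repressor TemQ bound, *kosL* is not transcribed.
→ *kosL* is OFF in B.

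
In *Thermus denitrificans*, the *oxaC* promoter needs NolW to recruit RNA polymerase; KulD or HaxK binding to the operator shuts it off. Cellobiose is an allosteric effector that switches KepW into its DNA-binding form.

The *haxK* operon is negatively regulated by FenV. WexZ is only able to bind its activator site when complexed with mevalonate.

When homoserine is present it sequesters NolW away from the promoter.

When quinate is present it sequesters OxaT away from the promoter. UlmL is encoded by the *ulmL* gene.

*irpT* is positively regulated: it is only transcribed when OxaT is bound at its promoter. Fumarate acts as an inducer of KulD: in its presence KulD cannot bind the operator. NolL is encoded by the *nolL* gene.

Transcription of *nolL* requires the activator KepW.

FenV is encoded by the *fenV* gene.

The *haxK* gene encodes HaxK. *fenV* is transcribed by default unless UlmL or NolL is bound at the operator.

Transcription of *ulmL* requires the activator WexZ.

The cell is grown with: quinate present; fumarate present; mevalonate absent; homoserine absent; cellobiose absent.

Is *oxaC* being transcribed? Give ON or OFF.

Fumarate is present, so KulD is inactive.
Mevalonate is absent, so WexZ is inactive.
Required activator WexZ is absent, so *ulmL* is not transcribed.
So UlmL is not produced.
Cellobiose is absent, so KepW is inactive.
Required activator KepW is absent, so *nolL* is not transcribed.
So NolL is not produced.
With no repressor bound, *fenV* is transcribed.
So FenV is produced and active.
With repressor FenV bound, *haxK* is not transcribed.
So HaxK is not produced.
Homoserine is absent, so NolW is active.
No repressor is bound and NolW is active, so *oxaC* is transcribed.

ON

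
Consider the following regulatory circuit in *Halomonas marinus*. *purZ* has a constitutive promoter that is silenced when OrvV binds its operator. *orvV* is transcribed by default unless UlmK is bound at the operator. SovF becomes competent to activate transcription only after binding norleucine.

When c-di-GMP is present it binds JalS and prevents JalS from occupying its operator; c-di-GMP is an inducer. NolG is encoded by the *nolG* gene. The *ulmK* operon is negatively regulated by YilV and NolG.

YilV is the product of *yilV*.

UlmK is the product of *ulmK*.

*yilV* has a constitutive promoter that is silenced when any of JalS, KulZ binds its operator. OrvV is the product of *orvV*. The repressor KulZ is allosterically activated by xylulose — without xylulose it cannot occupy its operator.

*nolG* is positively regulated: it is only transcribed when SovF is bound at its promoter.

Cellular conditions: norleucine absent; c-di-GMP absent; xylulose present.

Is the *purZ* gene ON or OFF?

ON

c-di-GMP is absent, so JalS is active.
Xylulose is present, so KulZ is active.
With repressor JalS bound, *yilV* is not transcribed.
So YilV is not produced.
Norleucine is absent, so SovF is inactive.
Required activator SovF is absent, so *nolG* is not transcribed.
So NolG is not produced.
With no repressor bound, *ulmK* is transcribed.
So UlmK is produced and active.
With repressor UlmK bound, *orvV* is not transcribed.
So OrvV is not produced.
With no repressor bound, *purZ* is transcribed.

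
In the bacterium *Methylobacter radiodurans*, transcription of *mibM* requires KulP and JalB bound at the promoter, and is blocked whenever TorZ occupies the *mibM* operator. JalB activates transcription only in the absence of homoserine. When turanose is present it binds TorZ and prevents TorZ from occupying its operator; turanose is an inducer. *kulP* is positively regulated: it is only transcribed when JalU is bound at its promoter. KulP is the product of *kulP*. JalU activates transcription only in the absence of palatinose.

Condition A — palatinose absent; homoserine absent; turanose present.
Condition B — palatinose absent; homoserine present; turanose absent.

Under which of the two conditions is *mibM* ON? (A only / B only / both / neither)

A only

Condition A:
Palatinose is absent, so JalU is active.
No repressor is bound and JalU is active, so *kulP* is transcribed.
So KulP is produced and active.
Homoserine is absent, so JalB is active.
Turanose is present, so TorZ is inactive.
No repressor is bound and KulP and JalB are active, so *mibM* is transcribed.
→ *mibM* is ON in A.
Condition B:
Palatinose is absent, so JalU is active.
No repressor is bound and JalU is active, so *kulP* is transcribed.
So KulP is produced and active.
Homoserine is present, so JalB is inactive.
Turanose is absent, so TorZ is active.
With repressor TorZ bound, *mibM* is not transcribed.
→ *mibM* is OFF in B.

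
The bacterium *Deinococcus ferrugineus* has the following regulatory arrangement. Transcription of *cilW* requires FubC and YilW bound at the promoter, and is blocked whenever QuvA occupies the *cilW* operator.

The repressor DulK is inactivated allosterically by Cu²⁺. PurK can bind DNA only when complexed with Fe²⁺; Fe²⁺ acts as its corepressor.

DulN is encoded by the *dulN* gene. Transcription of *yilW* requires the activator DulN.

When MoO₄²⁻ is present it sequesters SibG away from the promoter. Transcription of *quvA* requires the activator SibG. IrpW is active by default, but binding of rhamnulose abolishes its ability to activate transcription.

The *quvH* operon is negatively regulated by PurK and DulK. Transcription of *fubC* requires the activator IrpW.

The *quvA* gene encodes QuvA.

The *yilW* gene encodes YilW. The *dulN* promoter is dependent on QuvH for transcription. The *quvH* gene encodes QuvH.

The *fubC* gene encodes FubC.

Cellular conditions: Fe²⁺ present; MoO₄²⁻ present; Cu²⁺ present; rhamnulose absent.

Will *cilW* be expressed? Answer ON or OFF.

MoO₄²⁻ is present, so SibG is inactive.
Required activator SibG is absent, so *quvA* is not transcribed.
So QuvA is not produced.
Rhamnulose is absent, so IrpW is active.
No repressor is bound and IrpW is active, so *fubC* is transcribed.
So FubC is produced and active.
Fe²⁺ is present, so PurK is active.
Cu²⁺ is present, so DulK is inactive.
With repressor PurK bound, *quvH* is not transcribed.
So QuvH is not produced.
Required activator QuvH is absent, so *dulN* is not transcribed.
So DulN is not produced.
Required activator DulN is absent, so *yilW* is not transcribed.
So YilW is not produced.
Required activator YilW is absent, so *cilW* is not transcribed.

OFF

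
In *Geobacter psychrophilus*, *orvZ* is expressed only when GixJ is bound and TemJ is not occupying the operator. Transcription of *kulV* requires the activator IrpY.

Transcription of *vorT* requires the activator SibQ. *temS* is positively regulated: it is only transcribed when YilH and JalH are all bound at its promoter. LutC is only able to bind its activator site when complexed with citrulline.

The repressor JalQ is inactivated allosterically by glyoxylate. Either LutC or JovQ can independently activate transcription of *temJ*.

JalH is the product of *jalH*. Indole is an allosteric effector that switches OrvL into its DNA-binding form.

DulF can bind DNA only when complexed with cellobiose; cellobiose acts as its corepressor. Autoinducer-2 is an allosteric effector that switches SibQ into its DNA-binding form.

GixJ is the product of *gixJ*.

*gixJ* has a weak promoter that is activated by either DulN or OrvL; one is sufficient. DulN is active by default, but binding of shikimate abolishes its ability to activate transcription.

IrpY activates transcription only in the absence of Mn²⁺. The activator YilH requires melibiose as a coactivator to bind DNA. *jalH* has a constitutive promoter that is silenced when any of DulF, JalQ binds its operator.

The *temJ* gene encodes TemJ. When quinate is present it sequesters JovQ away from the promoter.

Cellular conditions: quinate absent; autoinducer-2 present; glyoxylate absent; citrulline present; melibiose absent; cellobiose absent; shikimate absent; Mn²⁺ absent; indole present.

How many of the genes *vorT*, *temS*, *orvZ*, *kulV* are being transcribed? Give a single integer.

2

Autoinducer-2 is present, so SibQ is active.
No repressor is bound and SibQ is active, so *vorT* is transcribed.
→ *vorT* is ON.
Melibiose is absent, so YilH is inactive.
Cellobiose is absent, so DulF is inactive.
Glyoxylate is absent, so JalQ is active.
With repressor JalQ bound, *jalH* is not transcribed.
So JalH is not produced.
Required activator YilH is absent, so *temS* is not transcribed.
→ *temS* is OFF.
Shikimate is absent, so DulN is active.
Indole is present, so OrvL is active.
Activator DulN is present, so *gixJ* is transcribed.
So GixJ is produced and active.
Citrulline is present, so LutC is active.
Quinate is absent, so JovQ is active.
Activator LutC is present, so *temJ* is transcribed.
So TemJ is produced and active.
With repressor TemJ bound, *orvZ* is not transcribed.
→ *orvZ* is OFF.
Mn²⁺ is absent, so IrpY is active.
No repressor is bound and IrpY is active, so *kulV* is transcribed.
→ *kulV* is ON.
2 of the 4 genes are transcribed.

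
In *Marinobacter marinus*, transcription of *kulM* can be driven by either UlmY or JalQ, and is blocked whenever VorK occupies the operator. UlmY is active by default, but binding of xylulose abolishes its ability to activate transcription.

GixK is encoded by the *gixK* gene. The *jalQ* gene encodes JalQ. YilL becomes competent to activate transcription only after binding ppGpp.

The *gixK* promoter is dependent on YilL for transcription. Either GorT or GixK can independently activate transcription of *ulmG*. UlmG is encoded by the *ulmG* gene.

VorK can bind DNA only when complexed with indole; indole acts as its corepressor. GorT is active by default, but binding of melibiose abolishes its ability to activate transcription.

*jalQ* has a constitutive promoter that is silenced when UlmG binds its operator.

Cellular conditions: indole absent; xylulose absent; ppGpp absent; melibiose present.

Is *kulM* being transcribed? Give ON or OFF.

Indole is absent, so VorK is inactive.
Xylulose is absent, so UlmY is active.
Melibiose is present, so GorT is inactive.
ppGpp is absent, so YilL is inactive.
Required activator YilL is absent, so *gixK* is not transcribed.
So GixK is not produced.
No activator is available at the *ulmG* promoter, so *ulmG* is not transcribed.
So UlmG is not produced.
With no repressor bound, *jalQ* is transcribed.
So JalQ is produced and active.
Activator UlmY is present, so *kulM* is transcribed.

ON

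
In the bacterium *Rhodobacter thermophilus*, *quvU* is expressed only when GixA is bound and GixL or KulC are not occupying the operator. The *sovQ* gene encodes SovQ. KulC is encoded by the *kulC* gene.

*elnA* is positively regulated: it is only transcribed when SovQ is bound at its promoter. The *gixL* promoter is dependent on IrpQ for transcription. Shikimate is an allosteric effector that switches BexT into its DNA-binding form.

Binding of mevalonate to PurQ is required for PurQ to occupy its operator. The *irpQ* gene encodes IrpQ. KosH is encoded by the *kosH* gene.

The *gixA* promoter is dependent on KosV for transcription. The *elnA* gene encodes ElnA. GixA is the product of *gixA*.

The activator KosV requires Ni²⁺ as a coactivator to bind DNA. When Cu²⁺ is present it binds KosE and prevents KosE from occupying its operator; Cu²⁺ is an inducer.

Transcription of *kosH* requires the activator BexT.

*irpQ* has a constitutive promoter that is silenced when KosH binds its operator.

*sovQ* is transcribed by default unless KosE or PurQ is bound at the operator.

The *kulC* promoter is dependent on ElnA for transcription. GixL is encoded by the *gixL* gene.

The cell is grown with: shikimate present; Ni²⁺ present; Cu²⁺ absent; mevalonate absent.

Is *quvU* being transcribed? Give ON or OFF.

ON

Shikimate is present, so BexT is active.
No repressor is bound and BexT is active, so *kosH* is transcribed.
So KosH is produced and active.
With repressor KosH bound, *irpQ* is not transcribed.
So IrpQ is not produced.
Required activator IrpQ is absent, so *gixL* is not transcribed.
So GixL is not produced.
Ni²⁺ is present, so KosV is active.
No repressor is bound and KosV is active, so *gixA* is transcribed.
So GixA is produced and active.
Cu²⁺ is absent, so KosE is active.
Mevalonate is absent, so PurQ is inactive.
With repressor KosE bound, *sovQ* is not transcribed.
So SovQ is not produced.
Required activator SovQ is absent, so *elnA* is not transcribed.
So ElnA is not produced.
Required activator ElnA is absent, so *kulC* is not transcribed.
So KulC is not produced.
No repressor is bound and GixA is active, so *quvU* is transcribed.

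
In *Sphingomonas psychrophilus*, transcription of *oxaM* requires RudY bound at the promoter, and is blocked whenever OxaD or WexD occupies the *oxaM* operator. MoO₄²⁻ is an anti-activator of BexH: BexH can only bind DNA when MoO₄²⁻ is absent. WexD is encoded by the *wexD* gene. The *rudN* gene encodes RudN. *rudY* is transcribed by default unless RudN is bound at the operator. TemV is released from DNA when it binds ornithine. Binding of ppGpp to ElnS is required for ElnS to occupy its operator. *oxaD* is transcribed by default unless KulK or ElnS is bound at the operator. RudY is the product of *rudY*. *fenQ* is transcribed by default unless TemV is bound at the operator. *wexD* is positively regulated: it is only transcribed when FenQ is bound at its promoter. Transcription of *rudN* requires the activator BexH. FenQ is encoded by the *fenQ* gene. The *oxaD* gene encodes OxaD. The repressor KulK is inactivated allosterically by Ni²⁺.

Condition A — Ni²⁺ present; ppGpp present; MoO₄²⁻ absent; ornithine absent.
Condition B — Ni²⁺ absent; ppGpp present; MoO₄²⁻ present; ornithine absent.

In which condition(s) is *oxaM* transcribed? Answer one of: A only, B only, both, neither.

Condition A:
Ni²⁺ is present, so KulK is inactive.
ppGpp is present, so ElnS is active.
With repressor ElnS bound, *oxaD* is not transcribed.
So OxaD is not produced.
MoO₄²⁻ is absent, so BexH is active.
No repressor is bound and BexH is active, so *rudN* is transcribed.
So RudN is produced and active.
With repressor RudN bound, *rudY* is not transcribed.
So RudY is not produced.
Ornithine is absent, so TemV is active.
With repressor TemV bound, *fenQ* is not transcribed.
So FenQ is not produced.
Required activator FenQ is absent, so *wexD* is not transcribed.
So WexD is not produced.
Required activator RudY is absent, so *oxaM* is not transcribed.
→ *oxaM* is OFF in A.
Condition B:
Ni²⁺ is absent, so KulK is active.
ppGpp is present, so ElnS is active.
With repressor KulK bound, *oxaD* is not transcribed.
So OxaD is not produced.
MoO₄²⁻ is present, so BexH is inactive.
Required activator BexH is absent, so *rudN* is not transcribed.
So RudN is not produced.
With no repressor bound, *rudY* is transcribed.
So RudY is produced and active.
Ornithine is absent, so TemV is active.
With repressor TemV bound, *fenQ* is not transcribed.
So FenQ is not produced.
Required activator FenQ is absent, so *wexD* is not transcribed.
So WexD is not produced.
No repressor is bound and RudY is active, so *oxaM* is transcribed.
→ *oxaM* is ON in B.

B only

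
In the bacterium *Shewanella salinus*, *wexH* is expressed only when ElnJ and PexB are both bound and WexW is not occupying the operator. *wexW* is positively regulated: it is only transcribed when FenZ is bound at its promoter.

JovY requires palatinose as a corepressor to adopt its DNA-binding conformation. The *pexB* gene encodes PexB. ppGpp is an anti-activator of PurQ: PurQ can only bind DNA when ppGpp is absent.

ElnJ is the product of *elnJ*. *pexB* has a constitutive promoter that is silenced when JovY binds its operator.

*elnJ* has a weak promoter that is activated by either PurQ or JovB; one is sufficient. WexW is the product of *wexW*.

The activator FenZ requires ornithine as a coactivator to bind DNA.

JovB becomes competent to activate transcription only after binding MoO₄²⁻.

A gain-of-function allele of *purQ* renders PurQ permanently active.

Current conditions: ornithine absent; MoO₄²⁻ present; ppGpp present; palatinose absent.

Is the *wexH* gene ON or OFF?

PurQ is constitutively active in this strain.
MoO₄²⁻ is present, so JovB is active.
Activator PurQ is present, so *elnJ* is transcribed.
So ElnJ is produced and active.
Ornithine is absent, so FenZ is inactive.
Required activator FenZ is absent, so *wexW* is not transcribed.
So WexW is not produced.
Palatinose is absent, so JovY is inactive.
With no repressor bound, *pexB* is transcribed.
So PexB is produced and active.
No repressor is bound and ElnJ and PexB are active, so *wexH* is transcribed.

ON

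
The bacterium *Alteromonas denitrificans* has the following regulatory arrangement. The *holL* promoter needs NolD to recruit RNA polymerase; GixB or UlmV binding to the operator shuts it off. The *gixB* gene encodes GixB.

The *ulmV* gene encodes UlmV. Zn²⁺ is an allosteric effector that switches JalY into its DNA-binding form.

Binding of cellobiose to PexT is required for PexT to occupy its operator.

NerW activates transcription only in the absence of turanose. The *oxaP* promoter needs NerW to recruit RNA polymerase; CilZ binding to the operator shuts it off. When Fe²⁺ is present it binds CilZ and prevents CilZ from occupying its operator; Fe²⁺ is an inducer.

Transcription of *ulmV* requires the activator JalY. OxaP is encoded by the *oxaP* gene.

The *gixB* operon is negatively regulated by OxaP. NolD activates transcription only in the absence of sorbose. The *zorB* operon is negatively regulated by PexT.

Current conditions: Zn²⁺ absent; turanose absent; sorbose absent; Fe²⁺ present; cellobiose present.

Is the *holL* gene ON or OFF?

ON

Fe²⁺ is present, so CilZ is inactive.
Turanose is absent, so NerW is active.
No repressor is bound and NerW is active, so *oxaP* is transcribed.
So OxaP is produced and active.
With repressor OxaP bound, *gixB* is not transcribed.
So GixB is not produced.
Sorbose is absent, so NolD is active.
Zn²⁺ is absent, so JalY is inactive.
Required activator JalY is absent, so *ulmV* is not transcribed.
So UlmV is not produced.
No repressor is bound and NolD is active, so *holL* is transcribed.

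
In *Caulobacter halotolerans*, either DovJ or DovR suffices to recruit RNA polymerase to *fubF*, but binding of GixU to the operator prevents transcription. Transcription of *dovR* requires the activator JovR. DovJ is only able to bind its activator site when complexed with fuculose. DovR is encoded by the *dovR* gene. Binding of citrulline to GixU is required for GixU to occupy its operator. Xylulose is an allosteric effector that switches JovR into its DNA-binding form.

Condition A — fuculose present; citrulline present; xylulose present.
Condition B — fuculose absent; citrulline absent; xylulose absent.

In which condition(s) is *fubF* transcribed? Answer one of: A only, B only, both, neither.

Condition A:
Fuculose is present, so DovJ is active.
Citrulline is present, so GixU is active.
Xylulose is present, so JovR is active.
No repressor is bound and JovR is active, so *dovR* is transcribed.
So DovR is produced and active.
With repressor GixU bound, *fubF* is not transcribed.
→ *fubF* is OFF in A.
Condition B:
Fuculose is absent, so DovJ is inactive.
Citrulline is absent, so GixU is inactive.
Xylulose is absent, so JovR is inactive.
Required activator JovR is absent, so *dovR* is not transcribed.
So DovR is not produced.
No activator is available at the *fubF* promoter, so *fubF* is not transcribed.
→ *fubF* is OFF in B.

neither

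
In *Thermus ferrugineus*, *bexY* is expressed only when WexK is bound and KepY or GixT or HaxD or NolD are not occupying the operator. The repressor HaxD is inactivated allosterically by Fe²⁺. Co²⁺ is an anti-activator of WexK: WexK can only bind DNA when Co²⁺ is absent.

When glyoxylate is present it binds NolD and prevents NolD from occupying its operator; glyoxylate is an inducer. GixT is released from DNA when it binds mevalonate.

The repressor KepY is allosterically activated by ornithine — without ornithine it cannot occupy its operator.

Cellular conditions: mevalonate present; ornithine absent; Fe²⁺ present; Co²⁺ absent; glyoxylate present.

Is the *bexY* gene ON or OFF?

Ornithine is absent, so KepY is inactive.
Mevalonate is present, so GixT is inactive.
Co²⁺ is absent, so WexK is active.
Fe²⁺ is present, so HaxD is inactive.
Glyoxylate is present, so NolD is inactive.
No repressor is bound and WexK is active, so *bexY* is transcribed.

ON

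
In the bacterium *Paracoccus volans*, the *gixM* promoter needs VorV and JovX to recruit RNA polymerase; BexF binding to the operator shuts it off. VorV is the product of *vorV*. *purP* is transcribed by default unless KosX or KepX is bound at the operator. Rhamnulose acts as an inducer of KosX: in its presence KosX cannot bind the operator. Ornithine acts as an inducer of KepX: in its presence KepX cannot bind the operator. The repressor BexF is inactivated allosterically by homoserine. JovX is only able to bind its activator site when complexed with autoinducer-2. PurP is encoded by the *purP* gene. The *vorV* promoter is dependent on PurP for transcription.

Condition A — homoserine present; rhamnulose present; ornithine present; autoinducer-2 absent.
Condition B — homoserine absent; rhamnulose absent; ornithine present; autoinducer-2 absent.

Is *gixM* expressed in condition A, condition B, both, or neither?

neither

Condition A:
Homoserine is present, so BexF is inactive.
Rhamnulose is present, so KosX is inactive.
Ornithine is present, so KepX is inactive.
With no repressor bound, *purP* is transcribed.
So PurP is produced and active.
No repressor is bound and PurP is active, so *vorV* is transcribed.
So VorV is produced and active.
Autoinducer-2 is absent, so JovX is inactive.
Required activator JovX is absent, so *gixM* is not transcribed.
→ *gixM* is OFF in A.
Condition B:
Homoserine is absent, so BexF is active.
Rhamnulose is absent, so KosX is active.
Ornithine is present, so KepX is inactive.
With repressor KosX bound, *purP* is not transcribed.
So PurP is not produced.
Required activator PurP is absent, so *vorV* is not transcribed.
So VorV is not produced.
Autoinducer-2 is absent, so JovX is inactive.
With repressor BexF bound, *gixM* is not transcribed.
→ *gixM* is OFF in B.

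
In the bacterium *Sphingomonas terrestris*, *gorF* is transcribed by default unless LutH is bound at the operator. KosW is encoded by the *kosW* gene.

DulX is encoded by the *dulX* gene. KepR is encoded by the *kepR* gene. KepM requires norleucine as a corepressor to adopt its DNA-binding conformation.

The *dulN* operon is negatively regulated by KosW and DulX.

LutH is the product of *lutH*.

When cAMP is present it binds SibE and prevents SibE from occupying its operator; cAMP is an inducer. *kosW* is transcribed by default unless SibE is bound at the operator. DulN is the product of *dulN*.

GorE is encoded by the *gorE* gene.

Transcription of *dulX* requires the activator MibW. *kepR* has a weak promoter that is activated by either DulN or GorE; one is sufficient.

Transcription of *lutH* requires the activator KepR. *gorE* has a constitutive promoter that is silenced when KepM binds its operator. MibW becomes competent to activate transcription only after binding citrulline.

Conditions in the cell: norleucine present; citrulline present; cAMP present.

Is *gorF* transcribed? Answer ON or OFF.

ON

cAMP is present, so SibE is inactive.
With no repressor bound, *kosW* is transcribed.
So KosW is produced and active.
Citrulline is present, so MibW is active.
No repressor is bound and MibW is active, so *dulX* is transcribed.
So DulX is produced and active.
With repressor KosW bound, *dulN* is not transcribed.
So DulN is not produced.
Norleucine is present, so KepM is active.
With repressor KepM bound, *gorE* is not transcribed.
So GorE is not produced.
No activator is available at the *kepR* promoter, so *kepR* is not transcribed.
So KepR is not produced.
Required activator KepR is absent, so *lutH* is not transcribed.
So LutH is not produced.
With no repressor bound, *gorF* is transcribed.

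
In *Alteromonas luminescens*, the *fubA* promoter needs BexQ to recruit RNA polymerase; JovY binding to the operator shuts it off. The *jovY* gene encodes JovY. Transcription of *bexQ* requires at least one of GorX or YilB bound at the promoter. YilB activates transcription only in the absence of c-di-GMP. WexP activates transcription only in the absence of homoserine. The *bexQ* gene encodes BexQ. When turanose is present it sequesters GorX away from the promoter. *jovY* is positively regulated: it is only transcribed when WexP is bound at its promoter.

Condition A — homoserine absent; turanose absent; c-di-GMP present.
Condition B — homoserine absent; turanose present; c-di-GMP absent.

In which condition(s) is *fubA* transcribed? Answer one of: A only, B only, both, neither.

neither

Condition A:
Homoserine is absent, so WexP is active.
No repressor is bound and WexP is active, so *jovY* is transcribed.
So JovY is produced and active.
Turanose is absent, so GorX is active.
c-di-GMP is present, so YilB is inactive.
Activator GorX is present, so *bexQ* is transcribed.
So BexQ is produced and active.
With repressor JovY bound, *fubA* is not transcribed.
→ *fubA* is OFF in A.
Condition B:
Homoserine is absent, so WexP is active.
No repressor is bound and WexP is active, so *jovY* is transcribed.
So JovY is produced and active.
Turanose is present, so GorX is inactive.
c-di-GMP is absent, so YilB is active.
Activator YilB is present, so *bexQ* is transcribed.
So BexQ is produced and active.
With repressor JovY bound, *fubA* is not transcribed.
→ *fubA* is OFF in B.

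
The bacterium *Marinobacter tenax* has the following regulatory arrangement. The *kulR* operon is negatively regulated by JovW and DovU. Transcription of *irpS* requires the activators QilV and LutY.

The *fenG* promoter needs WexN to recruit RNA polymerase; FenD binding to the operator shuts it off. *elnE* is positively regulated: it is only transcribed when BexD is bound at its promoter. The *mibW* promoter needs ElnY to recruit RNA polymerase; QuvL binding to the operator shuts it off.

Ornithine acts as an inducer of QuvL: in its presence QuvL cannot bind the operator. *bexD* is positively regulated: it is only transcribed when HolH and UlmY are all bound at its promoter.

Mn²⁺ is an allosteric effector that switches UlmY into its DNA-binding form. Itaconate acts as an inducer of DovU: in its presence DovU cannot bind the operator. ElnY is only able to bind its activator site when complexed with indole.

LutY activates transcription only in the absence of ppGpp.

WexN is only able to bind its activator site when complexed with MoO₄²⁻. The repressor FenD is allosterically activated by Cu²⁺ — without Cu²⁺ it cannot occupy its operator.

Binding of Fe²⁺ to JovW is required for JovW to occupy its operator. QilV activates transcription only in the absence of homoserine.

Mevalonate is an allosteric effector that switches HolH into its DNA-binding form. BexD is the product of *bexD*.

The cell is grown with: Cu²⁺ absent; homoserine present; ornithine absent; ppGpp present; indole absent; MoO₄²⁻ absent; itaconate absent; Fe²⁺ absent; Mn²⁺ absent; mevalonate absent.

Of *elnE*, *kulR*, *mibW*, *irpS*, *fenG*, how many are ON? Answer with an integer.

0

Mevalonate is absent, so HolH is inactive.
Mn²⁺ is absent, so UlmY is inactive.
Required activator HolH is absent, so *bexD* is not transcribed.
So BexD is not produced.
Required activator BexD is absent, so *elnE* is not transcribed.
→ *elnE* is OFF.
Fe²⁺ is absent, so JovW is inactive.
Itaconate is absent, so DovU is active.
With repressor DovU bound, *kulR* is not transcribed.
→ *kulR* is OFF.
Ornithine is absent, so QuvL is active.
Indole is absent, so ElnY is inactive.
With repressor QuvL bound, *mibW* is not transcribed.
→ *mibW* is OFF.
Homoserine is present, so QilV is inactive.
ppGpp is present, so LutY is inactive.
Required activator QilV is absent, so *irpS* is not transcribed.
→ *irpS* is OFF.
MoO₄²⁻ is absent, so WexN is inactive.
Cu²⁺ is absent, so FenD is inactive.
Required activator WexN is absent, so *fenG* is not transcribed.
→ *fenG* is OFF.
0 of the 5 genes are transcribed.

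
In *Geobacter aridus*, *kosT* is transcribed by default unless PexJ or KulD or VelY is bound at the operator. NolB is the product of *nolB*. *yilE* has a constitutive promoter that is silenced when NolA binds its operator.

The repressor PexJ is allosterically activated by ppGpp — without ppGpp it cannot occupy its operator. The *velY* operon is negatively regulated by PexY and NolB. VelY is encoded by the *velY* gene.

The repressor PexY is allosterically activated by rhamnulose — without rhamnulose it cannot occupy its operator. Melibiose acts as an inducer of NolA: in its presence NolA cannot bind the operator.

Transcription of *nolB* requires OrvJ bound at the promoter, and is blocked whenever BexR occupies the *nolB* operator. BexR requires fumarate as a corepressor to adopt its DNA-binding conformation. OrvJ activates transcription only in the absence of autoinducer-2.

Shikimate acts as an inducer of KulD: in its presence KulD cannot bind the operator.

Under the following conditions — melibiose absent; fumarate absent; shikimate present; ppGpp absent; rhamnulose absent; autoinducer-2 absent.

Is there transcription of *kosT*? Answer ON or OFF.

ON

ppGpp is absent, so PexJ is inactive.
Shikimate is present, so KulD is inactive.
Rhamnulose is absent, so PexY is inactive.
Fumarate is absent, so BexR is inactive.
Autoinducer-2 is absent, so OrvJ is active.
No repressor is bound and OrvJ is active, so *nolB* is transcribed.
So NolB is produced and active.
With repressor NolB bound, *velY* is not transcribed.
So VelY is not produced.
With no repressor bound, *kosT* is transcribed.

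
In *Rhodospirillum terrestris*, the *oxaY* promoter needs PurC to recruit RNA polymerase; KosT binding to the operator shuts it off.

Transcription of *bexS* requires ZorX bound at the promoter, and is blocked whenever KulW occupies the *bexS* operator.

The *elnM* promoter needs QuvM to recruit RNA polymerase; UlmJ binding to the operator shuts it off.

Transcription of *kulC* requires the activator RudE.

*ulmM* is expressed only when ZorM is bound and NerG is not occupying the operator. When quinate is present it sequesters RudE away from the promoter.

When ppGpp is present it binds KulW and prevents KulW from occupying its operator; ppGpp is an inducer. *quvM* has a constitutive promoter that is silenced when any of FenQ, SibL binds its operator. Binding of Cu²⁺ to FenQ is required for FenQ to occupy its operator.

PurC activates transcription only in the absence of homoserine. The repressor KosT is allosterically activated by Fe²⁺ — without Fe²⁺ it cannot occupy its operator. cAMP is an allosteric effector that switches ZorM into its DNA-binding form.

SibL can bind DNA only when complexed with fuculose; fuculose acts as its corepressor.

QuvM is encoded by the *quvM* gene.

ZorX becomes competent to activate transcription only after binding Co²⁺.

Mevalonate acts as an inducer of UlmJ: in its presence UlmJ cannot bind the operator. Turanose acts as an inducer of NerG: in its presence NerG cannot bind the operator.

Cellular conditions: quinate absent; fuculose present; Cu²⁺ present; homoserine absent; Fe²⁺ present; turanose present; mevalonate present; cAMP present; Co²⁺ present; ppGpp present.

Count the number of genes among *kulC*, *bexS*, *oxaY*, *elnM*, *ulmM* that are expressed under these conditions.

Quinate is absent, so RudE is active.
No repressor is bound and RudE is active, so *kulC* is transcribed.
→ *kulC* is ON.
Co²⁺ is present, so ZorX is active.
ppGpp is present, so KulW is inactive.
No repressor is bound and ZorX is active, so *bexS* is transcribed.
→ *bexS* is ON.
Fe²⁺ is present, so KosT is active.
Homoserine is absent, so PurC is active.
With repressor KosT bound, *oxaY* is not transcribed.
→ *oxaY* is OFF.
Mevalonate is present, so UlmJ is inactive.
Cu²⁺ is present, so FenQ is active.
Fuculose is present, so SibL is active.
With repressor FenQ bound, *quvM* is not transcribed.
So QuvM is not produced.
Required activator QuvM is absent, so *elnM* is not transcribed.
→ *elnM* is OFF.
Turanose is present, so NerG is inactive.
cAMP is present, so ZorM is active.
No repressor is bound and ZorM is active, so *ulmM* is transcribed.
→ *ulmM* is ON.
3 of the 5 genes are transcribed.

3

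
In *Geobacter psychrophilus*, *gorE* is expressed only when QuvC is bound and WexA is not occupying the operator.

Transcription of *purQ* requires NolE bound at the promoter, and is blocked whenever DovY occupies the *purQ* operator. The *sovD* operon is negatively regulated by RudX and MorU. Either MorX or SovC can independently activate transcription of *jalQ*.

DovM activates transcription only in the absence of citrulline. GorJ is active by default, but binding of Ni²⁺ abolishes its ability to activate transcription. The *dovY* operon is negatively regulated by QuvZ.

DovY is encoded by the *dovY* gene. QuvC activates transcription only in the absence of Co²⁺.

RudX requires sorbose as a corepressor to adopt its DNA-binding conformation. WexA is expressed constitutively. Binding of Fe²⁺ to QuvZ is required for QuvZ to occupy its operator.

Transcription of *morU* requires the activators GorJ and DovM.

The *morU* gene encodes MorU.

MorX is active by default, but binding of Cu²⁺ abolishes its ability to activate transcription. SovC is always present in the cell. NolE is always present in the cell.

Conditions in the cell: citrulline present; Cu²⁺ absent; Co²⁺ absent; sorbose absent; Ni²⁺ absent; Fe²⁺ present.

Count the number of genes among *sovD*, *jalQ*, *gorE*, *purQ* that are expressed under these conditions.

Sorbose is absent, so RudX is inactive.
Ni²⁺ is absent, so GorJ is active.
Citrulline is present, so DovM is inactive.
Required activator DovM is absent, so *morU* is not transcribed.
So MorU is not produced.
With no repressor bound, *sovD* is transcribed.
→ *sovD* is ON.
Cu²⁺ is absent, so MorX is active.
SovC is produced constitutively and is active.
Activator MorX is present, so *jalQ* is transcribed.
→ *jalQ* is ON.
Co²⁺ is absent, so QuvC is active.
WexA is produced constitutively and is active.
With repressor WexA bound, *gorE* is not transcribed.
→ *gorE* is OFF.
NolE is produced constitutively and is active.
Fe²⁺ is present, so QuvZ is active.
With repressor QuvZ bound, *dovY* is not transcribed.
So DovY is not produced.
No repressor is bound and NolE is active, so *purQ* is transcribed.
→ *purQ* is ON.
3 of the 4 genes are transcribed.

3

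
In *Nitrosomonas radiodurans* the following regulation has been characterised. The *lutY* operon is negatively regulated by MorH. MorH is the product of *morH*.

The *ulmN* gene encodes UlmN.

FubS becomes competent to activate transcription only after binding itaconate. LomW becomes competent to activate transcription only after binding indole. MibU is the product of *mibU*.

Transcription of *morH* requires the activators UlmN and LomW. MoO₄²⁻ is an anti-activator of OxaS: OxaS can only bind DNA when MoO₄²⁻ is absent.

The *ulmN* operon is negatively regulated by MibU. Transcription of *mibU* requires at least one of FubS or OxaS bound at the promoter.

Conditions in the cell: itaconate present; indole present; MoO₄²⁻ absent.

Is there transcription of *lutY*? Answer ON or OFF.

Itaconate is present, so FubS is active.
MoO₄²⁻ is absent, so OxaS is active.
Activator FubS is present, so *mibU* is transcribed.
So MibU is produced and active.
With repressor MibU bound, *ulmN* is not transcribed.
So UlmN is not produced.
Indole is present, so LomW is active.
Required activator UlmN is absent, so *morH* is not transcribed.
So MorH is not produced.
With no repressor bound, *lutY* is transcribed.

ON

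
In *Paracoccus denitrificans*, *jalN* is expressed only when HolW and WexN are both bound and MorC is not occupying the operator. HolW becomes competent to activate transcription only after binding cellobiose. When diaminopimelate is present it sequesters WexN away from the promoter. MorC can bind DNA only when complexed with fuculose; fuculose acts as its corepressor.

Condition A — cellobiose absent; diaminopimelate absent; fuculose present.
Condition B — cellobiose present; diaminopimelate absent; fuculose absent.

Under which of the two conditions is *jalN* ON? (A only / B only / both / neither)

Condition A:
Cellobiose is absent, so HolW is inactive.
Diaminopimelate is absent, so WexN is active.
Fuculose is present, so MorC is active.
With repressor MorC bound, *jalN* is not transcribed.
→ *jalN* is OFF in A.
Condition B:
Cellobiose is present, so HolW is active.
Diaminopimelate is absent, so WexN is active.
Fuculose is absent, so MorC is inactive.
No repressor is bound and HolW and WexN are active, so *jalN* is transcribed.
→ *jalN* is ON in B.

B only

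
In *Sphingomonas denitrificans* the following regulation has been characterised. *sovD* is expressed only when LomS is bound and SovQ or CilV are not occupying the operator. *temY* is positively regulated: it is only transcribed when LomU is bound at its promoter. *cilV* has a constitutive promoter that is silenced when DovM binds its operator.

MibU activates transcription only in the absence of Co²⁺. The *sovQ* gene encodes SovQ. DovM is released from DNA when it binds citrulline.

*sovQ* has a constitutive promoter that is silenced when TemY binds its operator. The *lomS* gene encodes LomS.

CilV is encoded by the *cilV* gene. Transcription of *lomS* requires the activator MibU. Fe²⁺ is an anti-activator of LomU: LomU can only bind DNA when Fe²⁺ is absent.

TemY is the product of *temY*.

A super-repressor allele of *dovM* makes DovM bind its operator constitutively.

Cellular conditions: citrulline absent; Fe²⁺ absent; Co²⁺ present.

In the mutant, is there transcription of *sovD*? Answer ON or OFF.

OFF

Fe²⁺ is absent, so LomU is active.
No repressor is bound and LomU is active, so *temY* is transcribed.
So TemY is produced and active.
With repressor TemY bound, *sovQ* is not transcribed.
So SovQ is not produced.
Co²⁺ is present, so MibU is inactive.
Required activator MibU is absent, so *lomS* is not transcribed.
So LomS is not produced.
DovM is constitutively active in this strain.
With repressor DovM bound, *cilV* is not transcribed.
So CilV is not produced.
Required activator LomS is absent, so *sovD* is not transcribed.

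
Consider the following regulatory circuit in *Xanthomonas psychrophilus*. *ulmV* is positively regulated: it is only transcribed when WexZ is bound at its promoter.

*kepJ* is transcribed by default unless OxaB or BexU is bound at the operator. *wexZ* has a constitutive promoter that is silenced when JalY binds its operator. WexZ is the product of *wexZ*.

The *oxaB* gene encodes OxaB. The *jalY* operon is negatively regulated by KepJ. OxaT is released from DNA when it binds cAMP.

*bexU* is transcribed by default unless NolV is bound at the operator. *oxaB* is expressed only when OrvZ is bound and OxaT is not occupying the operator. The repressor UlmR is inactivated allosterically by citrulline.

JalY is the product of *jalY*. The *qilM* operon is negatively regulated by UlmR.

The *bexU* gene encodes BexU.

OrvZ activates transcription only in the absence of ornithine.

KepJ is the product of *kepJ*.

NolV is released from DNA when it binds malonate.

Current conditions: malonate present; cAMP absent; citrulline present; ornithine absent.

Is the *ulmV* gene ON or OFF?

OFF

Ornithine is absent, so OrvZ is active.
cAMP is absent, so OxaT is active.
With repressor OxaT bound, *oxaB* is not transcribed.
So OxaB is not produced.
Malonate is present, so NolV is inactive.
With no repressor bound, *bexU* is transcribed.
So BexU is produced and active.
With repressor BexU bound, *kepJ* is not transcribed.
So KepJ is not produced.
With no repressor bound, *jalY* is transcribed.
So JalY is produced and active.
With repressor JalY bound, *wexZ* is not transcribed.
So WexZ is not produced.
Required activator WexZ is absent, so *ulmV* is not transcribed.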